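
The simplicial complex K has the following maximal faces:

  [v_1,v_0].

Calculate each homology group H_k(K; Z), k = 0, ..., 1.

H_0 ≅ Z,  H_1 = 0.

Take the total order v_0 < v_1 on the vertex set. Then K (dimension 1) consists of the simplices:

  0-simplices (2): [v_0], [v_1]
  1-simplices (1): [v_0,v_1]

so the chain groups are C_0 ≅ Z^2, C_1 ≅ Z^1.

The boundary map ∂_1: C_1 → C_0 sends each edge [p,q] (with p < q) to q − p.
As a 2×1 matrix over Z this has rank 1, with invariant factors (1).

Computing H_k = (kernel of ∂_k) / (image of ∂_{k+1}):

  H_0: rank C_0 − rank ∂_1 = 2 − 1 = 1, and the invariant factors of ∂_1 are all 1, so H_0 = Z.
  H_1: rank ker ∂_1 − rank ∂_2 = (1 − 1) − 0 = 0, and there is no ∂_2, so H_1 = 0.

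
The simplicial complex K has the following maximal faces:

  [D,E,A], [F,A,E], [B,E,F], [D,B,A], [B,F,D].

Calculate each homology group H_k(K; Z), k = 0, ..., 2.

Order the vertices as A < B < D < E < F. Listing each simplex with vertices in this order, K has dimension 2 with simplices:

  0-simplices (5): A, B, D, E, F
  1-simplices (10): AB, AD, AE, AF, BD, BE, BF, DE, DF, EF
  2-simplices (5): ABD, ADE, AEF, BDF, BEF

so the chain groups are C_0 ≅ Z^5, C_1 ≅ Z^10, C_2 ≅ Z^5.

∂_1: C_1 → C_0 is given by ∂[p,q] = [q] − [p]. For instance
  ∂EF = F − E.
The 5×10 boundary matrix has rank 4 and Smith normal form diag(1,1,1,1).

∂_2: C_2 → C_1 maps a triangle to the signed sum of its edges. For instance
  ∂AEF = EF − AF + AE,
  ∂BEF = EF − BF + BE.
This gives a 10×5 integer matrix of rank 5; reducing to Smith normal form yields diagonal entries (1,1,1,1,1).

Now H_k = ker ∂_k / im ∂_{k+1}, so:

  H_0: rank C_0 − rank ∂_1 = 5 − 4 = 1, and the invariant factors of ∂_1 are all 1, so H_0 = Z.
  H_1: rank ker ∂_1 − rank ∂_2 = (10 − 4) − 5 = 1, and the invariant factors of ∂_2 are all 1, so H_1 = Z.
  H_2: rank ker ∂_2 − rank ∂_3 = (5 − 5) − 0 = 0, and there is no ∂_3, so H_2 = 0.

As a check, the Euler characteristic is 5 − 10 + 5 = 0, which agrees with 1 − 1 + 0 = 0.
(K is a triangulation of the Möbius band.)

H_0 ≅ Z,  H_1 ≅ Z,  H_2 = 0.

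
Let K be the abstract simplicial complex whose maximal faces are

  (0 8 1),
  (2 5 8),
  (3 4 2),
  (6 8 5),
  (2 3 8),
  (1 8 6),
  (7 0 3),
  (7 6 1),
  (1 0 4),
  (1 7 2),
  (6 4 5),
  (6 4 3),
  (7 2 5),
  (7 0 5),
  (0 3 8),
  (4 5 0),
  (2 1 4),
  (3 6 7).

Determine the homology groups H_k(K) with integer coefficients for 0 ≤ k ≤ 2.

H_0 = Z,  H_1 = Z^2,  H_2 = Z.

Take the total order 0 < 1 < 2 < 3 < 4 < 5 < 6 < 7 < 8 on the vertex set. Then K (dimension 2) consists of the simplices:

  0-simplices (9): [0], [1], [2], [3], [4], [5], [6], [7], [8]
  1-simplices (27): (27 of them)
  2-simplices (18): [0,1,4], [0,1,8], [0,3,7], [0,3,8], [0,4,5], [0,5,7], [1,2,4], [1,2,7], [1,6,7], [1,6,8], [2,3,4], [2,3,8], [2,5,7], [2,5,8], [3,4,6], [3,6,7], [4,5,6], [5,6,8]

Hence C_0 ≅ Z^9, C_1 ≅ Z^27, C_2 ≅ Z^18.

∂_1: C_1 → C_0 maps an edge to its endpoints' difference, ∂[p,q] = q − p. For instance
  ∂[6,7] = [7] − [6].
The resulting 9×27 matrix has rank 8, and its Smith normal form has invariant factors (1,1,1,1,1,1,1,1).

∂_2: C_2 → C_1 sends each 2-simplex [p,q,r] to [q,r] − [p,r] + [p,q]. For instance
  ∂[0,3,7] = [3,7] − [0,7] + [0,3],
  ∂[0,4,5] = [4,5] − [0,5] + [0,4].
This gives a 27×18 integer matrix of rank 17; reducing to Smith normal form yields diagonal entries (1,1,1,1,1,1,1,1,1,1,1,1,1,1,1,1,1).

Computing H_k = (kernel of ∂_k) / (image of ∂_{k+1}):

  H_0: rank C_0 − rank ∂_1 = 9 − 8 = 1, and the invariant factors of ∂_1 are all 1, so H_0 ≅ Z.
  H_1: rank ker ∂_1 − rank ∂_2 = (27 − 8) − 17 = 2, and the invariant factors of ∂_2 are all 1, so H_1 ≅ Z^2.
  H_2: rank ker ∂_2 − rank ∂_3 = (18 − 17) − 0 = 1, and there is no ∂_3, so H_2 ≅ Z.

As a check, the Euler characteristic is 9 − 27 + 18 = 0, which agrees with 1 − 2 + 1 = 0.
(K is a triangulation of the torus T^2.)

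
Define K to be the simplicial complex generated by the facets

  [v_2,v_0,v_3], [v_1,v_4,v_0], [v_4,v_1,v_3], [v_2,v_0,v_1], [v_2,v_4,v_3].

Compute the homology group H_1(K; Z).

Take the total order v_0 < v_1 < v_2 < v_3 < v_4 on the vertex set. Then K (dimension 2) consists of the simplices:

  0-simplices (5): [v_0], [v_1], [v_2], [v_3], [v_4]
  1-simplices (10): [v_0,v_1], [v_0,v_2], [v_0,v_3], [v_0,v_4], [v_1,v_2], [v_1,v_3], [v_1,v_4], [v_2,v_3], [v_2,v_4], [v_3,v_4]
  2-simplices (5): [v_0,v_1,v_2], [v_0,v_1,v_4], [v_0,v_2,v_3], [v_1,v_3,v_4], [v_2,v_3,v_4]

so the chain groups are C_0 ≅ Z^5, C_1 ≅ Z^10, C_2 ≅ Z^5.

Boundary ∂_1: C_1 → C_0 sends each edge [p,q] (with p < q) to q − p. For instance
  ∂[v_2,v_3] = [v_3] − [v_2].
The 5×10 boundary matrix has rank 4 and Smith normal form diag(1,1,1,1).

∂_2: C_2 → C_1 acts by ∂[p,q,r] = [q,r] − [p,r] + [p,q]. For instance
  ∂[v_0,v_1,v_4] = [v_1,v_4] − [v_0,v_4] + [v_0,v_1],
  ∂[v_2,v_3,v_4] = [v_3,v_4] − [v_2,v_4] + [v_2,v_3].
This gives a 10×5 integer matrix of rank 5; reducing to Smith normal form yields diagonal entries (1,1,1,1,1).

Reading off H_k = ker ∂_k / im ∂_{k+1}:

  H_1: rank ker ∂_1 − rank ∂_2 = (10 − 4) − 5 = 1, and the invariant factors of ∂_2 are all 1, so H_1 ≅ Z.

H_1 = Z.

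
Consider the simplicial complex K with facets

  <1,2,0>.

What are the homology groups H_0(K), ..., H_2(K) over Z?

We work with the vertex ordering 0 < 1 < 2. The simplices of K, each written with vertices in increasing order, are:

  0-simplices (3): [0], [1], [2]
  1-simplices (3): [0,1], [0,2], [1,2]
  2-simplices (1): [0,1,2]

giving chain groups C_0 ≅ Z^3, C_1 ≅ Z^3, C_2 ≅ Z^1.

Boundary ∂_1: C_1 → C_0 maps an edge to its endpoints' difference, ∂[p,q] = q − p. For instance
  ∂[1,2] = [2] − [1].
This gives a 3×3 integer matrix of rank 2; reducing to Smith normal form yields diagonal entries (1,1).

Boundary ∂_2: C_2 → C_1 maps a triangle to the signed sum of its edges. For instance
  ∂[0,1,2] = [1,2] − [0,2] + [0,1].
As a 3×1 matrix over Z this has rank 1, with invariant factors (1).

Reading off H_k = ker ∂_k / im ∂_{k+1}:

  H_0: rank C_0 − rank ∂_1 = 3 − 2 = 1, and the invariant factors of ∂_1 are all 1, so H_0 = Z.
  H_1: rank ker ∂_1 − rank ∂_2 = (3 − 2) − 1 = 0, and the invariant factors of ∂_2 are all 1, so H_1 = 0.
  H_2: rank ker ∂_2 − rank ∂_3 = (1 − 1) − 0 = 0, and there is no ∂_3, so H_2 = 0.

As a check, the Euler characteristic is 3 − 3 + 1 = 1, which agrees with 1 − 0 + 0 = 1.

H_0 ≅ Z,  H_1 = 0,  H_2 = 0.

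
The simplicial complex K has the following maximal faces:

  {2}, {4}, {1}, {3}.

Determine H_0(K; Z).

K has 4 vertices.
rank ∂_0 = 0, rank ∂_1 = 0 ⇒ b_0 = 4 − 0 − 0 = 4. So H_0 = Z^4.

H_0 = Z^4.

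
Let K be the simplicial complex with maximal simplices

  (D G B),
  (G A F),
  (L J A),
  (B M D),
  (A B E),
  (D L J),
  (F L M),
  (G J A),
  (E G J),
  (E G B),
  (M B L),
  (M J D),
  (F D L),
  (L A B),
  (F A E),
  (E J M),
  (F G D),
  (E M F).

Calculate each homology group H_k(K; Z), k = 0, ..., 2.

H_0 ≅ Z,  H_1 ≅ Z ⊕ Z/2Z,  H_2 = 0.

Fix the vertex order A < B < D < E < F < G < J < L < M and write every simplex with vertices in increasing order. Then dim K = 2 and the simplices of K are:

  0-simplices (9): A, B, D, E, F, G, J, L, M
  1-simplices (27): AB, AE, AF, AG, AJ, AL, BD, BE, BG, BL, BM, DF, DG, DJ, DL, DM, EF, EG, EJ, EM, FG, FL, FM, GJ, JL, JM, LM
  2-simplices (18): ABE, ABL, AEF, AFG, AGJ, AJL, BDG, BDM, BEG, BLM, DFG, DFL, DJL, DJM, EFM, EGJ, EJM, FLM

giving chain groups C_0 ≅ Z^9, C_1 ≅ Z^27, C_2 ≅ Z^18.

∂_1: C_1 → C_0 maps an edge to its endpoints' difference, ∂[p,q] = q − p.
The 9×27 boundary matrix has rank 8 and Smith normal form diag(1,1,1,1,1,1,1,1).

∂_2: C_2 → C_1 sends each 2-simplex [p,q,r] to [q,r] − [p,r] + [p,q]. For instance
  ∂EFM = FM − EM + EF,
  ∂BEG = EG − BG + BE.
The 27×18 boundary matrix has rank 18 and Smith normal form diag(1,1,1,1,1,1,1,1,1,1,1,1,1,1,1,1,1,2).

Reading off H_k = ker ∂_k / im ∂_{k+1}:

  H_0: rank C_0 − rank ∂_1 = 9 − 8 = 1, and the invariant factors of ∂_1 are all 1, so H_0 = Z.
  H_1: rank ker ∂_1 − rank ∂_2 = (27 − 8) − 18 = 1, and ∂_2 has invariant factor 2 > 1, so H_1 = Z ⊕ Z/2Z.
  H_2: rank ker ∂_2 − rank ∂_3 = (18 − 18) − 0 = 0, and there is no ∂_3, so H_2 = 0.

(K is a triangulation of the Klein bottle.)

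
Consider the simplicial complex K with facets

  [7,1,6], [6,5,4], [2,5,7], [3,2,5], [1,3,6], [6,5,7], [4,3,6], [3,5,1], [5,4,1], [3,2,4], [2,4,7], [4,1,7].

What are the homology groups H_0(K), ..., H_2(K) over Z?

Take the total order 1 < 2 < 3 < 4 < 5 < 6 < 7 on the vertex set. Then K (dimension 2) consists of the simplices:

  0-simplices (7): [1], [2], [3], [4], [5], [6], [7]
  1-simplices (18): [1,3], [1,4], [1,5], [1,6], [1,7], [2,3], [2,4], [2,5], [2,7], [3,4], [3,5], [3,6], [4,5], [4,6], [4,7], [5,6], [5,7], [6,7]
  2-simplices (12): [1,3,5], [1,3,6], [1,4,5], [1,4,7], [1,6,7], [2,3,4], [2,3,5], [2,4,7], [2,5,7], [3,4,6], [4,5,6], [5,6,7]

so the chain groups are C_0 ≅ Z^7, C_1 ≅ Z^18, C_2 ≅ Z^12.

∂_1: C_1 → C_0 is given by ∂[p,q] = [q] − [p].
The 7×18 boundary matrix has rank 6 and Smith normal form diag(1,1,1,1,1,1).

The boundary map ∂_2: C_2 → C_1 acts by ∂[p,q,r] = [q,r] − [p,r] + [p,q]. For instance
  ∂[2,4,7] = [4,7] − [2,7] + [2,4],
  ∂[1,4,5] = [4,5] − [1,5] + [1,4].
This gives a 18×12 integer matrix of rank 12; reducing to Smith normal form yields diagonal entries (1,1,1,1,1,1,1,1,1,1,1,2).

From H_k ≅ ker(∂_k) / im(∂_{k+1}) we obtain:

  H_0: rank C_0 − rank ∂_1 = 7 − 6 = 1, and the invariant factors of ∂_1 are all 1, so H_0 = Z.
  H_1: rank ker ∂_1 − rank ∂_2 = (18 − 6) − 12 = 0, and ∂_2 has invariant factor 2 > 1, so H_1 = Z/2Z.
  H_2: rank ker ∂_2 − rank ∂_3 = (12 − 12) − 0 = 0, and there is no ∂_3, so H_2 = 0.

H_0 = Z,  H_1 = Z/2Z,  H_2 = 0.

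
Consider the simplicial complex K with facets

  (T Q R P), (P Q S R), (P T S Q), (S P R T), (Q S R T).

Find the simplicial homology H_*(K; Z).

Take the total order P < Q < R < S < T on the vertex set. Then K (dimension 3) consists of the simplices:

  0-simplices (5): P, Q, R, S, T
  1-simplices (10): PQ, PR, PS, PT, QR, QS, QT, RS, RT, ST
  2-simplices (10): PQR, PQS, PQT, PRS, PRT, PST, QRS, QRT, QST, RST
  3-simplices (5): PQRS, PQRT, PQST, PRST, QRST

so the chain groups are C_0 ≅ Z^5, C_1 ≅ Z^10, C_2 ≅ Z^10, C_3 ≅ Z^5.

Boundary ∂_1: C_1 → C_0 sends each edge [p,q] (with p < q) to q − p. For instance
  ∂PS = S − P.
As a 5×10 matrix over Z this has rank 4, with invariant factors (1,1,1,1).

Boundary ∂_2: C_2 → C_1 sends each 2-simplex [p,q,r] to [q,r] − [p,r] + [p,q]. For instance
  ∂PQT = QT − PT + PQ,
  ∂PRS = RS − PS + PR.
The resulting 10×10 matrix has rank 6, and its Smith normal form has invariant factors (1,1,1,1,1,1).

Boundary ∂_3: C_3 → C_2 sends each 3-simplex σ to the alternating sum Σ_i (−1)^i (σ with its i-th vertex removed). For instance
  ∂PQRT = QRT − PRT + PQT − PQR,
  ∂PRST = RST − PST + PRT − PRS.
As a 10×5 matrix over Z this has rank 4, with invariant factors (1,1,1,1).

From H_k ≅ ker(∂_k) / im(∂_{k+1}) we obtain:

  H_0: rank C_0 − rank ∂_1 = 5 − 4 = 1, and the invariant factors of ∂_1 are all 1, so H_0 ≅ Z.
  H_1: rank ker ∂_1 − rank ∂_2 = (10 − 4) − 6 = 0, and the invariant factors of ∂_2 are all 1, so H_1 ≅ 0.
  H_2: rank ker ∂_2 − rank ∂_3 = (10 − 6) − 4 = 0, and the invariant factors of ∂_3 are all 1, so H_2 ≅ 0.
  H_3: rank ker ∂_3 − rank ∂_4 = (5 − 4) − 0 = 1, and there is no ∂_4, so H_3 ≅ Z.

H_0 ≅ Z,  H_1 = 0,  H_2 = 0,  H_3 ≅ Z.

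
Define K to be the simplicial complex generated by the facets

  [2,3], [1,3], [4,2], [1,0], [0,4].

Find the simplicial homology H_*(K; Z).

H_0 = Z,  H_1 = Z.

We work with the vertex ordering 0 < 1 < 2 < 3 < 4. The simplices of K, each written with vertices in increasing order, are:

  0-simplices (5): [0], [1], [2], [3], [4]
  1-simplices (5): [0,1], [0,4], [1,3], [2,3], [2,4]

Hence C_0 ≅ Z^5, C_1 ≅ Z^5.

The boundary map ∂_1: C_1 → C_0 maps an edge to its endpoints' difference, ∂[p,q] = q − p.
As a 5×5 matrix over Z this has rank 4, with invariant factors (1,1,1,1).

From H_k ≅ ker(∂_k) / im(∂_{k+1}) we obtain:

  H_0: rank C_0 − rank ∂_1 = 5 − 4 = 1, and the invariant factors of ∂_1 are all 1, so H_0 ≅ Z.
  H_1: rank ker ∂_1 − rank ∂_2 = (5 − 4) − 0 = 1, and there is no ∂_2, so H_1 ≅ Z.

As a check, the Euler characteristic is 5 − 5 = 0, which agrees with 1 − 1 = 0.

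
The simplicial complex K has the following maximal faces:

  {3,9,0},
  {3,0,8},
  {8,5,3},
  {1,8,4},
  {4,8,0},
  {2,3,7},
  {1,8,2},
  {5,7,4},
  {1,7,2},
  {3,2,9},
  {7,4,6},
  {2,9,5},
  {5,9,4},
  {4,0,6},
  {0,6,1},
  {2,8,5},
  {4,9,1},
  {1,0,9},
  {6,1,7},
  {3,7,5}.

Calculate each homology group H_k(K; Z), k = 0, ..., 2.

H_0 ≅ Z,  H_1 ≅ Z ⊕ Z/2,  H_2 = 0.

K has 10 vertices, 30 edges, 20 triangles.
rank ∂_0 = 0, rank ∂_1 = 9 ⇒ b_0 = 10 − 0 − 9 = 1; all invariant factors of ∂_1 are 1 so no torsion. So H_0 ≅ Z.
rank ∂_1 = 9, rank ∂_2 = 20 ⇒ b_1 = 30 − 9 − 20 = 1; ∂_2 has invariant factor(s) [2] giving torsion. So H_1 ≅ Z ⊕ Z/2.
rank ∂_2 = 20, rank ∂_3 = 0 ⇒ b_2 = 20 − 20 − 0 = 0. So H_2 ≅ 0.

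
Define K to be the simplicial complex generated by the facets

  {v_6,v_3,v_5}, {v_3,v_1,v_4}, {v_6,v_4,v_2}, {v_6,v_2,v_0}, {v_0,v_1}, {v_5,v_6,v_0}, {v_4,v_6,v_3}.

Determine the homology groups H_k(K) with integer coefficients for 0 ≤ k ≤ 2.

We work with the vertex ordering v_0 < v_1 < v_2 < v_3 < v_4 < v_5 < v_6. The simplices of K, each written with vertices in increasing order, are:

  0-simplices (7): [v_0], [v_1], [v_2], [v_3], [v_4], [v_5], [v_6]
  1-simplices (13): [v_0,v_1], [v_0,v_2], [v_0,v_5], [v_0,v_6], [v_1,v_3], [v_1,v_4], [v_2,v_4], [v_2,v_6], [v_3,v_4], [v_3,v_5], [v_3,v_6], [v_4,v_6], [v_5,v_6]
  2-simplices (6): [v_0,v_2,v_6], [v_0,v_5,v_6], [v_1,v_3,v_4], [v_2,v_4,v_6], [v_3,v_4,v_6], [v_3,v_5,v_6]

so the chain groups are C_0 ≅ Z^7, C_1 ≅ Z^13, C_2 ≅ Z^6.

∂_1: C_1 → C_0 is given by ∂[p,q] = [q] − [p].
The resulting 7×13 matrix has rank 6, and its Smith normal form has invariant factors (1,1,1,1,1,1).

∂_2: C_2 → C_1 maps a triangle to the signed sum of its edges. For instance
  ∂[v_0,v_2,v_6] = [v_2,v_6] − [v_0,v_6] + [v_0,v_2],
  ∂[v_1,v_3,v_4] = [v_3,v_4] − [v_1,v_4] + [v_1,v_3].
The resulting 13×6 matrix has rank 6, and its Smith normal form has invariant factors (1,1,1,1,1,1).

Now H_k = ker ∂_k / im ∂_{k+1}, so:

  H_0: rank C_0 − rank ∂_1 = 7 − 6 = 1, and the invariant factors of ∂_1 are all 1, so H_0 ≅ Z.
  H_1: rank ker ∂_1 − rank ∂_2 = (13 − 6) − 6 = 1, and the invariant factors of ∂_2 are all 1, so H_1 ≅ Z.
  H_2: rank ker ∂_2 − rank ∂_3 = (6 − 6) − 0 = 0, and there is no ∂_3, so H_2 ≅ 0.

H_0 ≅ Z,  H_1 ≅ Z,  H_2 = 0.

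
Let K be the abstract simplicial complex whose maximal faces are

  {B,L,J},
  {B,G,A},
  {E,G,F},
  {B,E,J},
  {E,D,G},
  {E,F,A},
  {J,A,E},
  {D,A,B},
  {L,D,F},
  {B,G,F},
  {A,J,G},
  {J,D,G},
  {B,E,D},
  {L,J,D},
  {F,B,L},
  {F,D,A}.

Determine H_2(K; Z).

H_2 ≅ Z.

Order the vertices as A < B < D < E < F < G < J < L. Listing each simplex with vertices in this order, K has dimension 2 with simplices:

  0-simplices (8): A, B, D, E, F, G, J, L
  1-simplices (24): AB, AD, AE, AF, AG, AJ, BD, BE, BF, BG, BJ, BL, DE, DF, DG, DJ, DL, EF, EG, EJ, FG, FL, GJ, JL
  2-simplices (16): ABD, ABG, ADF, AEF, AEJ, AGJ, BDE, BEJ, BFG, BFL, BJL, DEG, DFL, DGJ, DJL, EFG

giving chain groups C_0 ≅ Z^8, C_1 ≅ Z^24, C_2 ≅ Z^16.

∂_1: C_1 → C_0 is given by ∂[p,q] = [q] − [p]. For instance
  ∂BL = L − B.
The resulting 8×24 matrix has rank 7, and its Smith normal form has invariant factors (1,1,1,1,1,1,1).

The boundary map ∂_2: C_2 → C_1 sends each 2-simplex [p,q,r] to [q,r] − [p,r] + [p,q]. For instance
  ∂BFG = FG − BG + BF,
  ∂BEJ = EJ − BJ + BE.
As a 24×16 matrix over Z this has rank 15, with invariant factors (1,1,1,1,1,1,1,1,1,1,1,1,1,1,1).

Reading off H_k = ker ∂_k / im ∂_{k+1}:

  H_2: rank ker ∂_2 − rank ∂_3 = (16 − 15) − 0 = 1, and there is no ∂_3, so H_2 ≅ Z.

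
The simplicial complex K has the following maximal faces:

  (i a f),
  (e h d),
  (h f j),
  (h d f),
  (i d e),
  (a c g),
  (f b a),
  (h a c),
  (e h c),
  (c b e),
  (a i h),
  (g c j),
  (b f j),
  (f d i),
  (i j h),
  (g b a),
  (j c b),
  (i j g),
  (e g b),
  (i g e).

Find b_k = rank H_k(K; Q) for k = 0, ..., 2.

b_0 = 1, b_1 = 1, b_2 = 0.

K has 10 vertices, 30 edges, 20 triangles.
rank ∂_0 = 0, rank ∂_1 = 9 ⇒ b_0 = 10 − 0 − 9 = 1; all invariant factors of ∂_1 are 1 so no torsion. So H_0 = Z.
rank ∂_1 = 9, rank ∂_2 = 20 ⇒ b_1 = 30 − 9 − 20 = 1; ∂_2 has invariant factor(s) [2] giving torsion. So H_1 = Z ⊕ Z/2Z.
rank ∂_2 = 20, rank ∂_3 = 0 ⇒ b_2 = 20 − 20 − 0 = 0. So H_2 = 0.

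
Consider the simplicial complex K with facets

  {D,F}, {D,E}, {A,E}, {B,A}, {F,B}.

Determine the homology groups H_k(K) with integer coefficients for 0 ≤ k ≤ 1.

H_0 ≅ Z,  H_1 ≅ Z.

We work with the vertex ordering A < B < D < E < F. The simplices of K, each written with vertices in increasing order, are:

  0-simplices (5): A, B, D, E, F
  1-simplices (5): AB, AE, BF, DE, DF

Hence C_0 ≅ Z^5, C_1 ≅ Z^5.

The boundary map ∂_1: C_1 → C_0 is given by ∂[p,q] = [q] − [p].
As a 5×5 matrix over Z this has rank 4, with invariant factors (1,1,1,1).

Computing H_k = (kernel of ∂_k) / (image of ∂_{k+1}):

  H_0: rank C_0 − rank ∂_1 = 5 − 4 = 1, and the invariant factors of ∂_1 are all 1, so H_0 = Z.
  H_1: rank ker ∂_1 − rank ∂_2 = (5 − 4) − 0 = 1, and there is no ∂_2, so H_1 = Z.

(K is a triangulation of the circle S^1.)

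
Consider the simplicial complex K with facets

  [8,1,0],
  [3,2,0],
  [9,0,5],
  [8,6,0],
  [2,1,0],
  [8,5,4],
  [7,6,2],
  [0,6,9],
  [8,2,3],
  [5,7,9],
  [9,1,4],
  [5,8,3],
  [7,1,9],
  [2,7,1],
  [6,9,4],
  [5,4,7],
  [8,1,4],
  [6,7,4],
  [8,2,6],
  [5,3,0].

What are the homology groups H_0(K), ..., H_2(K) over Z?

Take the total order 0 < 1 < 2 < 3 < 4 < 5 < 6 < 7 < 8 < 9 on the vertex set. Then K (dimension 2) consists of the simplices:

  0-simplices (10): [0], [1], [2], [3], [4], [5], [6], [7], [8], [9]
  1-simplices (30): (30 of them)
  2-simplices (20): (20 of them)

Hence C_0 ≅ Z^10, C_1 ≅ Z^30, C_2 ≅ Z^20.

∂_1: C_1 → C_0 maps an edge to its endpoints' difference, ∂[p,q] = q − p. For instance
  ∂[5,7] = [7] − [5].
The resulting 10×30 matrix has rank 9, and its Smith normal form has invariant factors (1,1,1,1,1,1,1,1,1).

The boundary map ∂_2: C_2 → C_1 maps a triangle to the signed sum of its edges. For instance
  ∂[4,6,7] = [6,7] − [4,7] + [4,6],
  ∂[3,5,8] = [5,8] − [3,8] + [3,5].
The 30×20 boundary matrix has rank 20 and Smith normal form diag(1,1,1,1,1,1,1,1,1,1,1,1,1,1,1,1,1,1,1,2).

From H_k ≅ ker(∂_k) / im(∂_{k+1}) we obtain:

  H_0: rank C_0 − rank ∂_1 = 10 − 9 = 1, and the invariant factors of ∂_1 are all 1, so H_0 ≅ Z.
  H_1: rank ker ∂_1 − rank ∂_2 = (30 − 9) − 20 = 1, and ∂_2 has invariant factor 2 > 1, so H_1 ≅ Z ⊕ Z_2.
  H_2: rank ker ∂_2 − rank ∂_3 = (20 − 20) − 0 = 0, and there is no ∂_3, so H_2 ≅ 0.

H_0 ≅ Z,  H_1 ≅ Z ⊕ Z_2,  H_2 = 0.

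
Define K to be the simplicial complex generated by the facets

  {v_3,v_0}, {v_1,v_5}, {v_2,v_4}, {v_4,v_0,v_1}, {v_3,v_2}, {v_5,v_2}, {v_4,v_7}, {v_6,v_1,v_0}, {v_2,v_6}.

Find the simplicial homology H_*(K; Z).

H_0 ≅ Z,  H_1 ≅ Z^3,  H_2 = 0.

Take the total order v_0 < v_1 < v_2 < v_3 < v_4 < v_5 < v_6 < v_7 on the vertex set. Then K (dimension 2) consists of the simplices:

  0-simplices (8): [v_0], [v_1], [v_2], [v_3], [v_4], [v_5], [v_6], [v_7]
  1-simplices (12): [v_0,v_1], [v_0,v_3], [v_0,v_4], [v_0,v_6], [v_1,v_4], [v_1,v_5], [v_1,v_6], [v_2,v_3], [v_2,v_4], [v_2,v_5], [v_2,v_6], [v_4,v_7]
  2-simplices (2): [v_0,v_1,v_4], [v_0,v_1,v_6]

Hence C_0 ≅ Z^8, C_1 ≅ Z^12, C_2 ≅ Z^2.

∂_1: C_1 → C_0 maps an edge to its endpoints' difference, ∂[p,q] = q − p.
The 8×12 boundary matrix has rank 7 and Smith normal form diag(1,1,1,1,1,1,1).

Boundary ∂_2: C_2 → C_1 sends each 2-simplex [p,q,r] to [q,r] − [p,r] + [p,q]. For instance
  ∂[v_0,v_1,v_4] = [v_1,v_4] − [v_0,v_4] + [v_0,v_1],
  ∂[v_0,v_1,v_6] = [v_1,v_6] − [v_0,v_6] + [v_0,v_1].
The 12×2 boundary matrix has rank 2 and Smith normal form diag(1,1).

From H_k ≅ ker(∂_k) / im(∂_{k+1}) we obtain:

  H_0: rank C_0 − rank ∂_1 = 8 − 7 = 1, and the invariant factors of ∂_1 are all 1, so H_0 = Z.
  H_1: rank ker ∂_1 − rank ∂_2 = (12 − 7) − 2 = 3, and the invariant factors of ∂_2 are all 1, so H_1 = Z^3.
  H_2: rank ker ∂_2 − rank ∂_3 = (2 − 2) − 0 = 0, and there is no ∂_3, so H_2 = 0.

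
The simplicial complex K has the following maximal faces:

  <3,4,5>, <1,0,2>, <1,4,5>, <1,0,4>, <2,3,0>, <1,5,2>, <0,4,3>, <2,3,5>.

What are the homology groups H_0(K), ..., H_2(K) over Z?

Order the vertices as 0 < 1 < 2 < 3 < 4 < 5. Listing each simplex with vertices in this order, K has dimension 2 with simplices:

  0-simplices (6): [0], [1], [2], [3], [4], [5]
  1-simplices (12): [0,1], [0,2], [0,3], [0,4], [1,2], [1,4], [1,5], [2,3], [2,5], [3,4], [3,5], [4,5]
  2-simplices (8): [0,1,2], [0,1,4], [0,2,3], [0,3,4], [1,2,5], [1,4,5], [2,3,5], [3,4,5]

Hence C_0 ≅ Z^6, C_1 ≅ Z^12, C_2 ≅ Z^8.

The boundary map ∂_1: C_1 → C_0 is given by ∂[p,q] = [q] − [p]. For instance
  ∂[0,2] = [2] − [0].
The 6×12 boundary matrix has rank 5 and Smith normal form diag(1,1,1,1,1).

∂_2: C_2 → C_1 acts by ∂[p,q,r] = [q,r] − [p,r] + [p,q]. For instance
  ∂[0,2,3] = [2,3] − [0,3] + [0,2],
  ∂[0,1,4] = [1,4] − [0,4] + [0,1].
This gives a 12×8 integer matrix of rank 7; reducing to Smith normal form yields diagonal entries (1,1,1,1,1,1,1).

From H_k ≅ ker(∂_k) / im(∂_{k+1}) we obtain:

  H_0: rank C_0 − rank ∂_1 = 6 − 5 = 1, and the invariant factors of ∂_1 are all 1, so H_0 ≅ Z.
  H_1: rank ker ∂_1 − rank ∂_2 = (12 − 5) − 7 = 0, and the invariant factors of ∂_2 are all 1, so H_1 ≅ 0.
  H_2: rank ker ∂_2 − rank ∂_3 = (8 − 7) − 0 = 1, and there is no ∂_3, so H_2 ≅ Z.

(K is a triangulation of the 2-sphere S^2.)

H_0 ≅ Z,  H_1 = 0,  H_2 ≅ Z.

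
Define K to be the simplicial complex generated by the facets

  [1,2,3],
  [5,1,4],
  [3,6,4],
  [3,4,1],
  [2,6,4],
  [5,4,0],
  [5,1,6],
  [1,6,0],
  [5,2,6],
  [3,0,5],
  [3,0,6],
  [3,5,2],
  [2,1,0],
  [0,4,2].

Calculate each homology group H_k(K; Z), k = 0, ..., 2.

H_0 = Z,  H_1 = Z^2,  H_2 = Z.

K has 7 vertices, 21 edges, 14 triangles.
rank ∂_0 = 0, rank ∂_1 = 6 ⇒ b_0 = 7 − 0 − 6 = 1; all invariant factors of ∂_1 are 1 so no torsion. So H_0 ≅ Z.
rank ∂_1 = 6, rank ∂_2 = 13 ⇒ b_1 = 21 − 6 − 13 = 2; all invariant factors of ∂_2 are 1 so no torsion. So H_1 ≅ Z^2.
rank ∂_2 = 13, rank ∂_3 = 0 ⇒ b_2 = 14 − 13 − 0 = 1. So H_2 ≅ Z.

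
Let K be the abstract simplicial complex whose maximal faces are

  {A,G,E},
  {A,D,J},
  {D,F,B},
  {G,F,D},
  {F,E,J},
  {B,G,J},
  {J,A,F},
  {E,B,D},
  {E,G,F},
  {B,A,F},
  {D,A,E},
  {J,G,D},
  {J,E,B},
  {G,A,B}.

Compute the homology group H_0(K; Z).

H_0 = Z.

We work with the vertex ordering A < B < D < E < F < G < J. The simplices of K, each written with vertices in increasing order, are:

  0-simplices (7): A, B, D, E, F, G, J
  1-simplices (21): AB, AD, AE, AF, AG, AJ, BD, BE, BF, BG, BJ, DE, DF, DG, DJ, EF, EG, EJ, FG, FJ, GJ
  2-simplices (14): ABF, ABG, ADE, ADJ, AEG, AFJ, BDE, BDF, BEJ, BGJ, DFG, DGJ, EFG, EFJ

Hence C_0 ≅ Z^7, C_1 ≅ Z^21, C_2 ≅ Z^14.

Boundary ∂_1: C_1 → C_0 maps an edge to its endpoints' difference, ∂[p,q] = q − p. For instance
  ∂FG = G − F.
The resulting 7×21 matrix has rank 6, and its Smith normal form has invariant factors (1,1,1,1,1,1).

The boundary map ∂_2: C_2 → C_1 maps a triangle to the signed sum of its edges. For instance
  ∂ABG = BG − AG + AB,
  ∂EFG = FG − EG + EF.
This gives a 21×14 integer matrix of rank 13; reducing to Smith normal form yields diagonal entries (1,1,1,1,1,1,1,1,1,1,1,1,1).

Now H_k = ker ∂_k / im ∂_{k+1}, so:

  H_0: rank C_0 − rank ∂_1 = 7 − 6 = 1, and the invariant factors of ∂_1 are all 1, so H_0 = Z.

(K is a triangulation of the torus T^2.)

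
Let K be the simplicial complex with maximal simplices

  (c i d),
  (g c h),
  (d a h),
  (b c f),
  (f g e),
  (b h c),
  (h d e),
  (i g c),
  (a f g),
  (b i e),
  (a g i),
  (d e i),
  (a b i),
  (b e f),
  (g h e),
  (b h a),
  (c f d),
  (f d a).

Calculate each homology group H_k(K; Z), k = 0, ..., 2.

H_0 = Z,  H_1 = Z^2,  H_2 = Z.

We work with the vertex ordering a < b < c < d < e < f < g < h < i. The simplices of K, each written with vertices in increasing order, are:

  0-simplices (9): a, b, c, d, e, f, g, h, i
  1-simplices (27): ab, ad, af, ag, ah, ai, bc, be, bf, bh, bi, cd, cf, cg, ch, ci, de, df, dh, di, ef, eg, eh, ei, fg, gh, gi
  2-simplices (18): abh, abi, adf, adh, afg, agi, bcf, bch, bef, bei, cdf, cdi, cgh, cgi, deh, dei, efg, egh

Hence C_0 ≅ Z^9, C_1 ≅ Z^27, C_2 ≅ Z^18.

The boundary map ∂_1: C_1 → C_0 sends each edge [p,q] (with p < q) to q − p.
This gives a 9×27 integer matrix of rank 8; reducing to Smith normal form yields diagonal entries (1,1,1,1,1,1,1,1).

The boundary map ∂_2: C_2 → C_1 acts by ∂[p,q,r] = [q,r] − [p,r] + [p,q]. For instance
  ∂bcf = cf − bf + bc,
  ∂cdf = df − cf + cd.
The resulting 27×18 matrix has rank 17, and its Smith normal form has invariant factors (1,1,1,1,1,1,1,1,1,1,1,1,1,1,1,1,1).

Reading off H_k = ker ∂_k / im ∂_{k+1}:

  H_0: rank C_0 − rank ∂_1 = 9 − 8 = 1, and the invariant factors of ∂_1 are all 1, so H_0 ≅ Z.
  H_1: rank ker ∂_1 − rank ∂_2 = (27 − 8) − 17 = 2, and the invariant factors of ∂_2 are all 1, so H_1 ≅ Z^2.
  H_2: rank ker ∂_2 − rank ∂_3 = (18 − 17) − 0 = 1, and there is no ∂_3, so H_2 ≅ Z.

As a check, the Euler characteristic is 9 − 27 + 18 = 0, which agrees with 1 − 2 + 1 = 0.
(K is a triangulation of the torus T^2.)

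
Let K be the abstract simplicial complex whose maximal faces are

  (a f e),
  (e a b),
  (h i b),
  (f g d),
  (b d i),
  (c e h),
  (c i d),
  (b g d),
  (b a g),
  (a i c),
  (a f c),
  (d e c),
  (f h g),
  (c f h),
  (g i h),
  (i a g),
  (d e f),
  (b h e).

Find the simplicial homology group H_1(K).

Take the total order a < b < c < d < e < f < g < h < i on the vertex set. Then K (dimension 2) consists of the simplices:

  0-simplices (9): a, b, c, d, e, f, g, h, i
  1-simplices (27): ab, ac, ae, af, ag, ai, bd, be, bg, bh, bi, cd, ce, cf, ch, ci, de, df, dg, di, ef, eh, fg, fh, gh, gi, hi
  2-simplices (18): abe, abg, acf, aci, aef, agi, bdg, bdi, beh, bhi, cde, cdi, ceh, cfh, def, dfg, fgh, ghi

giving chain groups C_0 ≅ Z^9, C_1 ≅ Z^27, C_2 ≅ Z^18.

∂_1: C_1 → C_0 is given by ∂[p,q] = [q] − [p]. For instance
  ∂fg = g − f.
This gives a 9×27 integer matrix of rank 8; reducing to Smith normal form yields diagonal entries (1,1,1,1,1,1,1,1).

∂_2: C_2 → C_1 sends each 2-simplex [p,q,r] to [q,r] − [p,r] + [p,q]. For instance
  ∂ghi = hi − gi + gh,
  ∂bdi = di − bi + bd.
The resulting 27×18 matrix has rank 18, and its Smith normal form has invariant factors (1,1,1,1,1,1,1,1,1,1,1,1,1,1,1,1,1,2).

Reading off H_k = ker ∂_k / im ∂_{k+1}:

  H_1: rank ker ∂_1 − rank ∂_2 = (27 − 8) − 18 = 1, and ∂_2 has invariant factor 2 > 1, so H_1 ≅ Z ⊕ Z_2.

(K is a triangulation of the Klein bottle.)

H_1 = Z ⊕ Z_2.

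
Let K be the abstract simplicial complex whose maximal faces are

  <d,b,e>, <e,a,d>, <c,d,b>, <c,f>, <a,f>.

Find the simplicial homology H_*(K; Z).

Fix the vertex order a < b < c < d < e < f and write every simplex with vertices in increasing order. Then dim K = 2 and the simplices of K are:

  0-simplices (6): a, b, c, d, e, f
  1-simplices (9): ad, ae, af, bc, bd, be, cd, cf, de
  2-simplices (3): ade, bcd, bde

giving chain groups C_0 ≅ Z^6, C_1 ≅ Z^9, C_2 ≅ Z^3.

The boundary map ∂_1: C_1 → C_0 sends each edge [p,q] (with p < q) to q − p. For instance
  ∂be = e − b.
The 6×9 boundary matrix has rank 5 and Smith normal form diag(1,1,1,1,1).

Boundary ∂_2: C_2 → C_1 sends each 2-simplex [p,q,r] to [q,r] − [p,r] + [p,q]. For instance
  ∂bcd = cd − bd + bc,
  ∂ade = de − ae + ad.
The 9×3 boundary matrix has rank 3 and Smith normal form diag(1,1,1).

Now H_k = ker ∂_k / im ∂_{k+1}, so:

  H_0: rank C_0 − rank ∂_1 = 6 − 5 = 1, and the invariant factors of ∂_1 are all 1, so H_0 ≅ Z.
  H_1: rank ker ∂_1 − rank ∂_2 = (9 − 5) − 3 = 1, and the invariant factors of ∂_2 are all 1, so H_1 ≅ Z.
  H_2: rank ker ∂_2 − rank ∂_3 = (3 − 3) − 0 = 0, and there is no ∂_3, so H_2 ≅ 0.

H_0 = Z,  H_1 = Z,  H_2 = 0.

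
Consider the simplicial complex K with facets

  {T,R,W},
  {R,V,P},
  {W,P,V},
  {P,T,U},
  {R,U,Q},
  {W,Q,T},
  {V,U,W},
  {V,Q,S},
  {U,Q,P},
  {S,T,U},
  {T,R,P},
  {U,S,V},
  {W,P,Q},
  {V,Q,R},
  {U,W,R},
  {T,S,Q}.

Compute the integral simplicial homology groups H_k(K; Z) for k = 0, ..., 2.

Fix the vertex order P < Q < R < S < T < U < V < W and write every simplex with vertices in increasing order. Then dim K = 2 and the simplices of K are:

  0-simplices (8): P, Q, R, S, T, U, V, W
  1-simplices (24): PQ, PR, PT, PU, PV, PW, QR, QS, QT, QU, QV, QW, RT, RU, RV, RW, ST, SU, SV, TU, TW, UV, UW, VW
  2-simplices (16): PQU, PQW, PRT, PRV, PTU, PVW, QRU, QRV, QST, QSV, QTW, RTW, RUW, STU, SUV, UVW

giving chain groups C_0 ≅ Z^8, C_1 ≅ Z^24, C_2 ≅ Z^16.

∂_1: C_1 → C_0 is given by ∂[p,q] = [q] − [p].
The resulting 8×24 matrix has rank 7, and its Smith normal form has invariant factors (1,1,1,1,1,1,1).

Boundary ∂_2: C_2 → C_1 sends each 2-simplex [p,q,r] to [q,r] − [p,r] + [p,q]. For instance
  ∂QRV = RV − QV + QR,
  ∂STU = TU − SU + ST.
The 24×16 boundary matrix has rank 15 and Smith normal form diag(1,1,1,1,1,1,1,1,1,1,1,1,1,1,1).

Computing H_k = (kernel of ∂_k) / (image of ∂_{k+1}):

  H_0: rank C_0 − rank ∂_1 = 8 − 7 = 1, and the invariant factors of ∂_1 are all 1, so H_0 ≅ Z.
  H_1: rank ker ∂_1 − rank ∂_2 = (24 − 7) − 15 = 2, and the invariant factors of ∂_2 are all 1, so H_1 ≅ Z^2.
  H_2: rank ker ∂_2 − rank ∂_3 = (16 − 15) − 0 = 1, and there is no ∂_3, so H_2 ≅ Z.

As a check, the Euler characteristic is 8 − 24 + 16 = 0, which agrees with 1 − 2 + 1 = 0.

H_0 = Z,  H_1 = Z^2,  H_2 = Z.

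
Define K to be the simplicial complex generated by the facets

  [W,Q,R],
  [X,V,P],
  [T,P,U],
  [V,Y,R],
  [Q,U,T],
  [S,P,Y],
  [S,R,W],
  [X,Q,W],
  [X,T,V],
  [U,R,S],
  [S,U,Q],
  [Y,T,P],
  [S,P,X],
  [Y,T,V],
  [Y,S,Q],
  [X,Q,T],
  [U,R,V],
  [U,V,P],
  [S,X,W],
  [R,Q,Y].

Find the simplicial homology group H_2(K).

H_2 = 0.

We work with the vertex ordering P < Q < R < S < T < U < V < W < X < Y. The simplices of K, each written with vertices in increasing order, are:

  0-simplices (10): P, Q, R, S, T, U, V, W, X, Y
  1-simplices (30): PS, PT, PU, PV, PX, PY, QR, QS, QT, QU, QW, QX, QY, RS, RU, RV, RW, RY, SU, SW, SX, SY, TU, TV, TX, TY, UV, VX, VY, WX
  2-simplices (20): PSX, PSY, PTU, PTY, PUV, PVX, QRW, QRY, QSU, QSY, QTU, QTX, QWX, RSU, RSW, RUV, RVY, SWX, TVX, TVY

so the chain groups are C_0 ≅ Z^10, C_1 ≅ Z^30, C_2 ≅ Z^20.

∂_1: C_1 → C_0 sends each edge [p,q] (with p < q) to q − p. For instance
  ∂RW = W − R.
As a 10×30 matrix over Z this has rank 9, with invariant factors (1,1,1,1,1,1,1,1,1).

The boundary map ∂_2: C_2 → C_1 acts by ∂[p,q,r] = [q,r] − [p,r] + [p,q]. For instance
  ∂QSU = SU − QU + QS,
  ∂PSY = SY − PY + PS.
As a 30×20 matrix over Z this has rank 20, with invariant factors (1,1,1,1,1,1,1,1,1,1,1,1,1,1,1,1,1,1,1,2).

Computing H_k = (kernel of ∂_k) / (image of ∂_{k+1}):

  H_2: rank ker ∂_2 − rank ∂_3 = (20 − 20) − 0 = 0, and there is no ∂_3, so H_2 ≅ 0.

(K is a triangulation of the Klein bottle.)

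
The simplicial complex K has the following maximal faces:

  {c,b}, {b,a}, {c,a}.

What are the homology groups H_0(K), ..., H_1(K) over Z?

Take the total order a < b < c on the vertex set. Then K (dimension 1) consists of the simplices:

  0-simplices (3): a, b, c
  1-simplices (3): ab, ac, bc

so the chain groups are C_0 ≅ Z^3, C_1 ≅ Z^3.

∂_1: C_1 → C_0 maps an edge to its endpoints' difference, ∂[p,q] = q − p. For instance
  ∂ab = b − a.
This gives a 3×3 integer matrix of rank 2; reducing to Smith normal form yields diagonal entries (1,1).

Computing H_k = (kernel of ∂_k) / (image of ∂_{k+1}):

  H_0: rank C_0 − rank ∂_1 = 3 − 2 = 1, and the invariant factors of ∂_1 are all 1, so H_0 ≅ Z.
  H_1: rank ker ∂_1 − rank ∂_2 = (3 − 2) − 0 = 1, and there is no ∂_2, so H_1 ≅ Z.

As a check, the Euler characteristic is 3 − 3 = 0, which agrees with 1 − 1 = 0.

H_0 = Z,  H_1 = Z.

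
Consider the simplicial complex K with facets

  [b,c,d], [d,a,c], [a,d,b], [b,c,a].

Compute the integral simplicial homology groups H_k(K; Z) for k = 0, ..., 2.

K has 4 vertices, 6 edges, 4 triangles.
rank ∂_0 = 0, rank ∂_1 = 3 ⇒ b_0 = 4 − 0 − 3 = 1; all invariant factors of ∂_1 are 1 so no torsion. So H_0 = Z.
rank ∂_1 = 3, rank ∂_2 = 3 ⇒ b_1 = 6 − 3 − 3 = 0; all invariant factors of ∂_2 are 1 so no torsion. So H_1 = 0.
rank ∂_2 = 3, rank ∂_3 = 0 ⇒ b_2 = 4 − 3 − 0 = 1. So H_2 = Z.

H_0 = Z,  H_1 = 0,  H_2 = Z.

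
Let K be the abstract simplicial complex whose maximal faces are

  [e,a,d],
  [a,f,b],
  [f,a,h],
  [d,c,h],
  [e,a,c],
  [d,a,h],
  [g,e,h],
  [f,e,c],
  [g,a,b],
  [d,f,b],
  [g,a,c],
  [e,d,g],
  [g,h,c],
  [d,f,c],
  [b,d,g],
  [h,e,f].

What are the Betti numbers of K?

Order the vertices as a < b < c < d < e < f < g < h. Listing each simplex with vertices in this order, K has dimension 2 with simplices:

  0-simplices (8): a, b, c, d, e, f, g, h
  1-simplices (24): ab, ac, ad, ae, af, ag, ah, bd, bf, bg, cd, ce, cf, cg, ch, de, df, dg, dh, ef, eg, eh, fh, gh
  2-simplices (16): abf, abg, ace, acg, ade, adh, afh, bdf, bdg, cdf, cdh, cef, cgh, deg, efh, egh

so the chain groups are C_0 ≅ Z^8, C_1 ≅ Z^24, C_2 ≅ Z^16.

The boundary map ∂_1: C_1 → C_0 is given by ∂[p,q] = [q] − [p]. For instance
  ∂ad = d − a.
This gives a 8×24 integer matrix of rank 7; reducing to Smith normal form yields diagonal entries (1,1,1,1,1,1,1).

The boundary map ∂_2: C_2 → C_1 maps a triangle to the signed sum of its edges. For instance
  ∂efh = fh − eh + ef,
  ∂deg = eg − dg + de.
The resulting 24×16 matrix has rank 15, and its Smith normal form has invariant factors (1,1,1,1,1,1,1,1,1,1,1,1,1,1,1).

Now H_k = ker ∂_k / im ∂_{k+1}, so:

  H_0: rank C_0 − rank ∂_1 = 8 − 7 = 1, and the invariant factors of ∂_1 are all 1, so H_0 ≅ Z.
  H_1: rank ker ∂_1 − rank ∂_2 = (24 − 7) − 15 = 2, and the invariant factors of ∂_2 are all 1, so H_1 ≅ Z^2.
  H_2: rank ker ∂_2 − rank ∂_3 = (16 − 15) − 0 = 1, and there is no ∂_3, so H_2 ≅ Z.

Hence the Betti numbers are b_0 = 1, b_1 = 2, b_2 = 1.

b_0 = 1, b_1 = 2, b_2 = 1.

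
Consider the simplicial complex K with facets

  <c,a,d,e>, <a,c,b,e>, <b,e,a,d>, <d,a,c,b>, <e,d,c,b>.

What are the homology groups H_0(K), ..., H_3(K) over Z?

H_0 = Z,  H_1 = 0,  H_2 = 0,  H_3 = Z.

Take the total order a < b < c < d < e on the vertex set. Then K (dimension 3) consists of the simplices:

  0-simplices (5): a, b, c, d, e
  1-simplices (10): ab, ac, ad, ae, bc, bd, be, cd, ce, de
  2-simplices (10): abc, abd, abe, acd, ace, ade, bcd, bce, bde, cde
  3-simplices (5): abcd, abce, abde, acde, bcde

giving chain groups C_0 ≅ Z^5, C_1 ≅ Z^10, C_2 ≅ Z^10, C_3 ≅ Z^5.

∂_1: C_1 → C_0 sends each edge [p,q] (with p < q) to q − p.
This gives a 5×10 integer matrix of rank 4; reducing to Smith normal form yields diagonal entries (1,1,1,1).

∂_2: C_2 → C_1 sends each 2-simplex [p,q,r] to [q,r] − [p,r] + [p,q]. For instance
  ∂cde = de − ce + cd,
  ∂abc = bc − ac + ab.
The 10×10 boundary matrix has rank 6 and Smith normal form diag(1,1,1,1,1,1).

∂_3: C_3 → C_2 sends each 3-simplex σ to the alternating sum Σ_i (−1)^i (σ with its i-th vertex removed). For instance
  ∂abde = bde − ade + abe − abd,
  ∂abcd = bcd − acd + abd − abc.
As a 10×5 matrix over Z this has rank 4, with invariant factors (1,1,1,1).

Computing H_k = (kernel of ∂_k) / (image of ∂_{k+1}):

  H_0: rank C_0 − rank ∂_1 = 5 − 4 = 1, and the invariant factors of ∂_1 are all 1, so H_0 ≅ Z.
  H_1: rank ker ∂_1 − rank ∂_2 = (10 − 4) − 6 = 0, and the invariant factors of ∂_2 are all 1, so H_1 ≅ 0.
  H_2: rank ker ∂_2 − rank ∂_3 = (10 − 6) − 4 = 0, and the invariant factors of ∂_3 are all 1, so H_2 ≅ 0.
  H_3: rank ker ∂_3 − rank ∂_4 = (5 − 4) − 0 = 1, and there is no ∂_4, so H_3 ≅ Z.

As a check, the Euler characteristic is 5 − 10 + 10 − 5 = 0, which agrees with 1 − 0 + 0 − 1 = 0.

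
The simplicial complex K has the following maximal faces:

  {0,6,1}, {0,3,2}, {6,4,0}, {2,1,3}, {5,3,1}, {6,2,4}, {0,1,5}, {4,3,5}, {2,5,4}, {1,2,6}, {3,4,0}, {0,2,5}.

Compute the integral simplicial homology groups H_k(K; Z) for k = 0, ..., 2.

H_0 ≅ Z,  H_1 ≅ Z/2,  H_2 = 0.

We work with the vertex ordering 0 < 1 < 2 < 3 < 4 < 5 < 6. The simplices of K, each written with vertices in increasing order, are:

  0-simplices (7): [0], [1], [2], [3], [4], [5], [6]
  1-simplices (18): [0,1], [0,2], [0,3], [0,4], [0,5], [0,6], [1,2], [1,3], [1,5], [1,6], [2,3], [2,4], [2,5], [2,6], [3,4], [3,5], [4,5], [4,6]
  2-simplices (12): [0,1,5], [0,1,6], [0,2,3], [0,2,5], [0,3,4], [0,4,6], [1,2,3], [1,2,6], [1,3,5], [2,4,5], [2,4,6], [3,4,5]

Hence C_0 ≅ Z^7, C_1 ≅ Z^18, C_2 ≅ Z^12.

Boundary ∂_1: C_1 → C_0 sends each edge [p,q] (with p < q) to q − p.
The resulting 7×18 matrix has rank 6, and its Smith normal form has invariant factors (1,1,1,1,1,1).

Boundary ∂_2: C_2 → C_1 acts by ∂[p,q,r] = [q,r] − [p,r] + [p,q]. For instance
  ∂[3,4,5] = [4,5] − [3,5] + [3,4],
  ∂[1,2,3] = [2,3] − [1,3] + [1,2].
The resulting 18×12 matrix has rank 12, and its Smith normal form has invariant factors (1,1,1,1,1,1,1,1,1,1,1,2).

Now H_k = ker ∂_k / im ∂_{k+1}, so:

  H_0: rank C_0 − rank ∂_1 = 7 − 6 = 1, and the invariant factors of ∂_1 are all 1, so H_0 = Z.
  H_1: rank ker ∂_1 − rank ∂_2 = (18 − 6) − 12 = 0, and ∂_2 has invariant factor 2 > 1, so H_1 = Z/2.
  H_2: rank ker ∂_2 − rank ∂_3 = (12 − 12) − 0 = 0, and there is no ∂_3, so H_2 = 0.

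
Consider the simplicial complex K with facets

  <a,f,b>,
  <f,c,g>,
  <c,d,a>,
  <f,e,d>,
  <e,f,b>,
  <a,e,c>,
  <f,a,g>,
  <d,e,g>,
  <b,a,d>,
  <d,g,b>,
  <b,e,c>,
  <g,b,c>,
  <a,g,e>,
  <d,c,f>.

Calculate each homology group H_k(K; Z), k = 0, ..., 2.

H_0 ≅ Z,  H_1 ≅ Z^2,  H_2 ≅ Z.

Order the vertices as a < b < c < d < e < f < g. Listing each simplex with vertices in this order, K has dimension 2 with simplices:

  0-simplices (7): a, b, c, d, e, f, g
  1-simplices (21): ab, ac, ad, ae, af, ag, bc, bd, be, bf, bg, cd, ce, cf, cg, de, df, dg, ef, eg, fg
  2-simplices (14): abd, abf, acd, ace, aeg, afg, bce, bcg, bdg, bef, cdf, cfg, def, deg

so the chain groups are C_0 ≅ Z^7, C_1 ≅ Z^21, C_2 ≅ Z^14.

Boundary ∂_1: C_1 → C_0 maps an edge to its endpoints' difference, ∂[p,q] = q − p. For instance
  ∂df = f − d.
As a 7×21 matrix over Z this has rank 6, with invariant factors (1,1,1,1,1,1).

∂_2: C_2 → C_1 sends each 2-simplex [p,q,r] to [q,r] − [p,r] + [p,q]. For instance
  ∂bdg = dg − bg + bd,
  ∂acd = cd − ad + ac.
This gives a 21×14 integer matrix of rank 13; reducing to Smith normal form yields diagonal entries (1,1,1,1,1,1,1,1,1,1,1,1,1).

Now H_k = ker ∂_k / im ∂_{k+1}, so:

  H_0: rank C_0 − rank ∂_1 = 7 − 6 = 1, and the invariant factors of ∂_1 are all 1, so H_0 ≅ Z.
  H_1: rank ker ∂_1 − rank ∂_2 = (21 − 6) − 13 = 2, and the invariant factors of ∂_2 are all 1, so H_1 ≅ Z^2.
  H_2: rank ker ∂_2 − rank ∂_3 = (14 − 13) − 0 = 1, and there is no ∂_3, so H_2 ≅ Z.

(K is a triangulation of the torus T^2.)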